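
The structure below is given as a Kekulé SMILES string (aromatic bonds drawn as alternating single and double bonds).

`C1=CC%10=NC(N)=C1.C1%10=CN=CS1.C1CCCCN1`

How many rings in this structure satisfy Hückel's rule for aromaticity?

2

The SMILES encodes a six-membered ring of five carbons and one nitrogen with three alternating double bonds; a five-membered ring with a sulfur at position 1 and a nitrogen at position 3 (in a C=N bond), with two double bonds; a six-membered saturated ring of five carbons and one N–H nitrogen.
The 6-membered ring with one nitrogen is fully conjugated (every ring atom contributes a p orbital); 3 ring double bonds give 6 π electrons. Since 6 = 4n+2 (n=1), it is aromatic (pyridine).
The 5-membered ring with one sulfur and one =N– has a continuous p-orbital overlap around the ring; 2 ring double bonds (4 π electrons) plus a heteroatom lone pair (2) give 6 π electrons. 6 = 4(1)+2, so it is aromatic (thiazole).
The 6-membered ring with one N–H has only sp³ atoms, so it is not fully conjugated — not aromatic (piperidine).
2 of the 3 rings are aromatic. Total: 2.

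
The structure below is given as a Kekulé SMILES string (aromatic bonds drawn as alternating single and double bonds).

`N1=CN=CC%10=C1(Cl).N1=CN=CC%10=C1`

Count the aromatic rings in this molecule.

The SMILES encodes a six-membered ring with nitrogens at positions 1 and 3 and three alternating double bonds; a six-membered ring with nitrogens at positions 1 and 3 and three alternating double bonds.
The 6-membered ring with two nitrogens (1,3) is fully conjugated (every ring atom contributes a p orbital); 3 ring double bonds give 6 π electrons. That satisfies 4n+2 with n=1, so it is aromatic (pyrimidine).
The second 6-membered ring with two nitrogens (1,3) is planar and fully conjugated; 3 ring double bonds give 6 π electrons. 6 = 4(1)+2, so it is aromatic (pyrimidine).
2 of the 2 rings are aromatic. Total: 2.

2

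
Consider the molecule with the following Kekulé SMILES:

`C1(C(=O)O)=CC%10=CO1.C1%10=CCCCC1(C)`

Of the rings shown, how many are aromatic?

1

The SMILES encodes a five-membered ring of four carbons and one oxygen, with two C=C double bonds; a six-membered carbon ring with one C=C double bond.
The 5-membered ring with one oxygen is fully conjugated (every ring atom contributes a p orbital); 2 ring double bonds (4 π electrons) plus a heteroatom lone pair (2) give 6 π electrons. That satisfies 4n+2 with n=1, so it is aromatic (furan).
The 6-membered ring has four sp³ carbons, so it is not fully conjugated — not aromatic (cyclohexene).
1 of the 2 rings is aromatic. Total: 1.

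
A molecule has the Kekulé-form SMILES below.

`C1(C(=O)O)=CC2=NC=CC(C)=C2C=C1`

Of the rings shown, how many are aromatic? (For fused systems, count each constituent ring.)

The SMILES encodes two fused six-membered rings, each with three alternating double bonds; one ring is all carbon and the other has one ring nitrogen.
The fused 6/6-membered bicyclic (with one nitrogen) is a single π system with 10 sp² atoms and 10 π electrons from ring double bonds. 10 = 4(2)+2, so the system is aromatic and both rings count as aromatic (quinoline).
2 of the 2 rings are aromatic. Total: 2.

2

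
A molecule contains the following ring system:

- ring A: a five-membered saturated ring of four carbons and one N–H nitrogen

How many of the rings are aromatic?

Ring A has only sp³ atoms, so it is not fully conjugated — not aromatic (pyrrolidine).

0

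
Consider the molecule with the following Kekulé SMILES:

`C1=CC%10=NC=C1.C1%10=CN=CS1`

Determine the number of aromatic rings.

The SMILES encodes a six-membered ring of five carbons and one nitrogen with three alternating double bonds; a five-membered ring with a sulfur at position 1 and a nitrogen at position 3 (in a C=N bond), with two double bonds.
The 6-membered ring with one nitrogen is fully conjugated (every ring atom contributes a p orbital); 3 ring double bonds give 6 π electrons. 6 = 4(1)+2, so it is aromatic (pyridine).
The 5-membered ring with one sulfur and one =N– is planar and fully conjugated; 2 ring double bonds (4 π electrons) plus a heteroatom lone pair (2) give 6 π electrons. Since 6 = 4n+2 (n=1), it is aromatic (thiazole).
2 of the 2 rings are aromatic. Total: 2.

2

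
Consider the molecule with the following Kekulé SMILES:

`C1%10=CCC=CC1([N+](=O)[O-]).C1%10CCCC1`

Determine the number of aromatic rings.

The SMILES encodes a six-membered carbon ring with two isolated C=C double bonds and two sp³ carbons; a five-membered saturated carbon ring.
The 6-membered ring has two sp³ carbons, so it is not fully conjugated — not aromatic (1,4-cyclohexadiene).
The 5-membered ring has only sp³ atoms, so it is not fully conjugated — not aromatic (cyclopentane).
None of the rings are aromatic. Total: 0.

0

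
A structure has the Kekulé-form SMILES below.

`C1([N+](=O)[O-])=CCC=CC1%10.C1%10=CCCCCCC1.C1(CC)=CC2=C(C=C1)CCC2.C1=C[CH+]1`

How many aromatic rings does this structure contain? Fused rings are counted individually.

2

The SMILES encodes a six-membered carbon ring with two isolated C=C double bonds and two sp³ carbons; an eight-membered carbon ring with one C=C double bond; a six-membered carbon ring with three alternating C=C double bonds, fused to a saturated five-membered carbon ring; a three-membered all-carbon ring bearing a positive charge on one carbon, with one C=C double bond.
The 6-membered ring has two sp³ carbons, so it is not fully conjugated — not aromatic (1,4-cyclohexadiene).
The 8-membered ring has six sp³ carbons, so it is not fully conjugated — not aromatic (cyclooctene).
The second 6-membered ring is fully conjugated (every ring atom contributes a p orbital); 3 ring double bonds give 6 π electrons. That satisfies 4n+2 with n=1, so it is aromatic (benzene ring).
The 5-membered ring has three sp³ carbons, so it is not fully conjugated — not aromatic (cyclopentane ring).
The 3-membered ring is fully conjugated (every ring atom contributes a p orbital); 1 ring double bond (2 π electrons) plus the carbocation's empty p orbital (0, but keeps the ring conjugated) give 2 π electrons. 2 = 4(0)+2, so it is aromatic (cyclopropenyl cation).
2 of the 5 rings are aromatic. Total: 2.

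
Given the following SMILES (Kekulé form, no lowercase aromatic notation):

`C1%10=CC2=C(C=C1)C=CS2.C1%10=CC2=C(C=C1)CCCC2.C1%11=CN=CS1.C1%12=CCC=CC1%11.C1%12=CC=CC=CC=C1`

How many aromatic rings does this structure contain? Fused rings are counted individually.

4

The SMILES encodes a six-membered carbon ring with three alternating C=C double bonds, fused to a five-membered ring containing one sulfur and two C=C double bonds; a six-membered carbon ring with three alternating C=C double bonds, fused to a saturated six-membered carbon ring; a five-membered ring with a sulfur at position 1 and a nitrogen at position 3 (in a C=N bond), with two double bonds; a six-membered carbon ring with two isolated C=C double bonds and two sp³ carbons; an eight-membered carbon ring with four alternating C=C double bonds.
The fused 6/5-membered bicyclic (with one sulfur) is a single π system with 9 sp² atoms and 10 π electrons from ring double bonds plus a heteroatom lone pair. 10 = 4(2)+2, so the system is aromatic and both rings count as aromatic (benzothiophene).
The 6-membered ring is planar and fully conjugated; 3 ring double bonds give 6 π electrons. That satisfies 4n+2 with n=1, so it is aromatic (benzene ring).
The second 6-membered ring has four sp³ carbons, so it is not fully conjugated — not aromatic (cyclohexane ring).
The 5-membered ring with one sulfur and one =N– is planar and fully conjugated; 2 ring double bonds (4 π electrons) plus a heteroatom lone pair (2) give 6 π electrons. 6 = 4(1)+2, so it is aromatic (thiazole).
The third 6-membered ring has two sp³ carbons, so it is not fully conjugated — not aromatic (1,4-cyclohexadiene).
The 8-membered ring has only sp² ring atoms; a planar conformation would have a fully conjugated π system of 8 electrons. But 8 = 4(2), which is 4n not 4n+2, so it is not aromatic (cyclooctatetraene) — cyclooctatetraene distorts into a non-planar tub to avoid antiaromaticity.
4 of the 7 rings are aromatic. Total: 4.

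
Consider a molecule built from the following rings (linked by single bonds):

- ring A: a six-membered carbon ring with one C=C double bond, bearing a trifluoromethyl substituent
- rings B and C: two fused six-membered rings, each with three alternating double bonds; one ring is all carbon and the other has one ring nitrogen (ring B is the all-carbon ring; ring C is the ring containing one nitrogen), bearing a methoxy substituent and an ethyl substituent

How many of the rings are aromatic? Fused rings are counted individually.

2

Ring A has four sp³ carbons, so it is not fully conjugated — not aromatic (cyclohexene).
Rings B and C form a fused bicyclic system (with one nitrogen) with 10 sp² atoms and 10 π electrons from ring double bonds. 10 = 4(2)+2, so the system is aromatic and both rings count as aromatic (quinoline).
Aromatic: B, C. Total: 2.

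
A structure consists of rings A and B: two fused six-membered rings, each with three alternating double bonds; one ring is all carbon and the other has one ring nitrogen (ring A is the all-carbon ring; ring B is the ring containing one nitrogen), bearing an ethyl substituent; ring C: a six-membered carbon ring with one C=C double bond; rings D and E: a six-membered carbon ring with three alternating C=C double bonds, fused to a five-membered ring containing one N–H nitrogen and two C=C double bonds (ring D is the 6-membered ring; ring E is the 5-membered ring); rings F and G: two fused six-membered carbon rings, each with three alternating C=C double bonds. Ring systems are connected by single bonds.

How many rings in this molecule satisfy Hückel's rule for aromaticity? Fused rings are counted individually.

Rings A and B form a fused bicyclic system (with one nitrogen) with 10 sp² atoms and 10 π electrons from ring double bonds. 10 = 4(2)+2, so the system is aromatic and both rings count as aromatic (quinoline).
Ring C has four sp³ carbons, so it is not fully conjugated — not aromatic (cyclohexene).
Rings D and E form a fused bicyclic system (with one N–H) with 9 sp² atoms and 10 π electrons from ring double bonds plus a heteroatom lone pair. 10 = 4(2)+2, so the system is aromatic and both rings count as aromatic (indole).
Rings F and G form a fused bicyclic system with 10 sp² atoms and 10 π electrons from ring double bonds. 10 = 4(2)+2, so the system is aromatic and both rings count as aromatic (naphthalene).
Aromatic: A, B, D, E, F, G. Total: 6.

6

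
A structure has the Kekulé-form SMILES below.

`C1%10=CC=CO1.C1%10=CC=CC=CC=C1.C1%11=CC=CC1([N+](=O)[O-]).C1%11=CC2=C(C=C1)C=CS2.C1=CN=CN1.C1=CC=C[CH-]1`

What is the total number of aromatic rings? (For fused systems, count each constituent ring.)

The SMILES encodes a five-membered ring of four carbons and one oxygen, with two C=C double bonds; an eight-membered carbon ring with four alternating C=C double bonds; a five-membered carbon ring with two conjugated C=C double bonds and one sp³ carbon; a six-membered carbon ring with three alternating C=C double bonds, fused to a five-membered ring containing one sulfur and two C=C double bonds; a five-membered ring with nitrogens at positions 1 and 3 (one bearing H, one in a C=N bond) and two double bonds; a five-membered all-carbon ring bearing a negative charge on one carbon, with two C=C double bonds.
The 5-membered ring with one oxygen is fully conjugated (every ring atom contributes a p orbital); 2 ring double bonds (4 π electrons) plus a heteroatom lone pair (2) give 6 π electrons. Since 6 = 4n+2 (n=1), it is aromatic (furan).
The 8-membered ring has only sp² ring atoms; a planar conformation would have a fully conjugated π system of 8 electrons. But 8 = 4(2), which is 4n not 4n+2, so it is not aromatic (cyclooctatetraene) — cyclooctatetraene distorts into a non-planar tub to avoid antiaromaticity.
The 5-membered ring has one sp³ carbon, so it is not fully conjugated — not aromatic (cyclopentadiene).
The fused 6/5-membered bicyclic (with one sulfur) is a single π system with 9 sp² atoms and 10 π electrons from ring double bonds plus a heteroatom lone pair. 10 = 4(2)+2, so the system is aromatic and both rings count as aromatic (benzothiophene).
The 5-membered ring with two nitrogens (one N–H, one =N–) is planar and fully conjugated; 2 ring double bonds (4 π electrons) plus a heteroatom lone pair (2) give 6 π electrons. That satisfies 4n+2 with n=1, so it is aromatic (imidazole).
The second 5-membered ring is planar and fully conjugated; 2 ring double bonds (4 π electrons) plus the carbanion lone pair (2) give 6 π electrons. Since 6 = 4n+2 (n=1), it is aromatic (cyclopentadienyl anion).
5 of the 7 rings are aromatic. Total: 5.

5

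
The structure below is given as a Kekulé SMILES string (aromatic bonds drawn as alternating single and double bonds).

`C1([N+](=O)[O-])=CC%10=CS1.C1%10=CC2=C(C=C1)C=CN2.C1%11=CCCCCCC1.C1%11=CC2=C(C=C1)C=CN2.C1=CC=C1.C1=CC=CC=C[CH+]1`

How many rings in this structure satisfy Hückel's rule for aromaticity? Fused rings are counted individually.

6

The SMILES encodes a five-membered ring of four carbons and one sulfur, with two C=C double bonds; a six-membered carbon ring with three alternating C=C double bonds, fused to a five-membered ring containing one N–H nitrogen and two C=C double bonds; an eight-membered carbon ring with one C=C double bond; a six-membered carbon ring with three alternating C=C double bonds, fused to a five-membered ring containing one N–H nitrogen and two C=C double bonds; a four-membered carbon ring with two alternating C=C double bonds; a seven-membered all-carbon ring bearing a positive charge on one carbon, with three C=C double bonds.
The 5-membered ring with one sulfur has a continuous p-orbital overlap around the ring; 2 ring double bonds (4 π electrons) plus a heteroatom lone pair (2) give 6 π electrons. That satisfies 4n+2 with n=1, so it is aromatic (thiophene).
The fused 6/5-membered bicyclic (with one N–H) is a single π system with 9 sp² atoms and 10 π electrons from ring double bonds plus a heteroatom lone pair. 10 = 4(2)+2, so the system is aromatic and both rings count as aromatic (indole).
The 8-membered ring has six sp³ carbons, so it is not fully conjugated — not aromatic (cyclooctene).
The fused 6/5-membered bicyclic (with one N–H) is a single π system with 9 sp² atoms and 10 π electrons from ring double bonds plus a heteroatom lone pair. 10 = 4(2)+2, so the system is aromatic and both rings count as aromatic (indole).
The 4-membered ring has only sp² ring atoms; a planar conformation would have a fully conjugated π system of 4 electrons. But 4 = 4(1), which is 4n not 4n+2, so it is not aromatic (cyclobutadiene) — cyclobutadiene is antiaromatic and distorts to a rectangle.
The 7-membered ring is planar and fully conjugated; 3 ring double bonds (6 π electrons) plus the carbocation's empty p orbital (0, but keeps the ring conjugated) give 6 π electrons. That satisfies 4n+2 with n=1, so it is aromatic (tropylium cation).
6 of the 8 rings are aromatic. Total: 6.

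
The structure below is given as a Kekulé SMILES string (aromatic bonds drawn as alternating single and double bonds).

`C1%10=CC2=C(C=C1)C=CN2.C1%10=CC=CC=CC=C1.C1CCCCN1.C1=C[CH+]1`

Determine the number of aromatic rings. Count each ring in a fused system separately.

The SMILES encodes a six-membered carbon ring with three alternating C=C double bonds, fused to a five-membered ring containing one N–H nitrogen and two C=C double bonds; an eight-membered carbon ring with four alternating C=C double bonds; a six-membered saturated ring of five carbons and one N–H nitrogen; a three-membered all-carbon ring bearing a positive charge on one carbon, with one C=C double bond.
The fused 6/5-membered bicyclic (with one N–H) is a single π system with 9 sp² atoms and 10 π electrons from ring double bonds plus a heteroatom lone pair. 10 = 4(2)+2, so the system is aromatic and both rings count as aromatic (indole).
The 8-membered ring has only sp² ring atoms; a planar conformation would have a fully conjugated π system of 8 electrons. But 8 = 4(2), which is 4n not 4n+2, so it is not aromatic (cyclooctatetraene) — cyclooctatetraene distorts into a non-planar tub to avoid antiaromaticity.
The 6-membered ring with one N–H has only sp³ atoms, so it is not fully conjugated — not aromatic (piperidine).
The 3-membered ring has a continuous p-orbital overlap around the ring; 1 ring double bond (2 π electrons) plus the carbocation's empty p orbital (0, but keeps the ring conjugated) give 2 π electrons. That satisfies 4n+2 with n=0, so it is aromatic (cyclopropenyl cation).
3 of the 5 rings are aromatic. Total: 3.

3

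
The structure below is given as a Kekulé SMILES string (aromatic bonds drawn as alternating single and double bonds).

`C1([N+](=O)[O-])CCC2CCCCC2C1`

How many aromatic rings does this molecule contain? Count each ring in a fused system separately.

0

The SMILES encodes two fused six-membered saturated carbon rings.
The 6-membered ring has only sp³ atoms, so it is not fully conjugated — not aromatic (cyclohexane ring).
The second 6-membered ring has only sp³ atoms, so it is not fully conjugated — not aromatic (cyclohexane ring).
None of the rings are aromatic. Total: 0.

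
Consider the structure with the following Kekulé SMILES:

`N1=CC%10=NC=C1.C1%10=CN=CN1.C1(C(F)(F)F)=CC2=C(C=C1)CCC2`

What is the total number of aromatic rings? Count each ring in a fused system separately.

The SMILES encodes a six-membered ring with nitrogens at positions 1 and 4 and three alternating double bonds; a five-membered ring with nitrogens at positions 1 and 3 (one bearing H, one in a C=N bond) and two double bonds; a six-membered carbon ring with three alternating C=C double bonds, fused to a saturated five-membered carbon ring.
The 6-membered ring with two nitrogens (1,4) has a continuous p-orbital overlap around the ring; 3 ring double bonds give 6 π electrons. 6 = 4(1)+2, so it is aromatic (pyrazine).
The 5-membered ring with two nitrogens (one N–H, one =N–) has a continuous p-orbital overlap around the ring; 2 ring double bonds (4 π electrons) plus a heteroatom lone pair (2) give 6 π electrons. That satisfies 4n+2 with n=1, so it is aromatic (imidazole).
The 6-membered ring is planar and fully conjugated; 3 ring double bonds give 6 π electrons. That satisfies 4n+2 with n=1, so it is aromatic (benzene ring).
The 5-membered ring has three sp³ carbons, so it is not fully conjugated — not aromatic (cyclopentane ring).
3 of the 4 rings are aromatic. Total: 3.

3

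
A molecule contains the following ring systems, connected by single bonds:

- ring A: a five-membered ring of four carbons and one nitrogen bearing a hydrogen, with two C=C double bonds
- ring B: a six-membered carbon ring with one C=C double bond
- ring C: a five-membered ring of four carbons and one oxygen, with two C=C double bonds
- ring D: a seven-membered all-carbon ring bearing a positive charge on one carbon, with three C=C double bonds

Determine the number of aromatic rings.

3

Ring A is planar and fully conjugated; 2 ring double bonds (4 π electrons) plus a heteroatom lone pair (2) give 6 π electrons. Since 6 = 4n+2 (n=1), ring A is aromatic (pyrrole).
Ring B has four sp³ carbons, so it is not fully conjugated — not aromatic (cyclohexene).
Ring C has a continuous p-orbital overlap around the ring; 2 ring double bonds (4 π electrons) plus a heteroatom lone pair (2) give 6 π electrons. That satisfies 4n+2 with n=1, so ring C is aromatic (furan).
Ring D is fully conjugated (every ring atom contributes a p orbital); 3 ring double bonds (6 π electrons) plus the carbocation's empty p orbital (0, but keeps the ring conjugated) give 6 π electrons. 6 = 4(1)+2, so ring D is aromatic (tropylium cation).
Aromatic: A, C, D. Total: 3.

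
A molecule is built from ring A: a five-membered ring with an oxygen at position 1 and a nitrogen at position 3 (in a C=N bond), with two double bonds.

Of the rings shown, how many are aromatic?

Ring A has a continuous p-orbital overlap around the ring; 2 ring double bonds (4 π electrons) plus a heteroatom lone pair (2) give 6 π electrons. That satisfies 4n+2 with n=1, so ring A is aromatic (oxazole).

1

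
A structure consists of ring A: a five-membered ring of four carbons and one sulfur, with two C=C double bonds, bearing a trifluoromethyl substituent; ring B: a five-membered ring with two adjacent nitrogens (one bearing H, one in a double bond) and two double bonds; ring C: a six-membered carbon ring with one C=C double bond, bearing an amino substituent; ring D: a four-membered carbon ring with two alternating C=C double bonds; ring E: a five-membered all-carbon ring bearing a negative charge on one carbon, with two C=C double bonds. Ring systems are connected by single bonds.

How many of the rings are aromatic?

3

Ring A is fully conjugated (every ring atom contributes a p orbital); 2 ring double bonds (4 π electrons) plus a heteroatom lone pair (2) give 6 π electrons. Since 6 = 4n+2 (n=1), ring A is aromatic (thiophene).
Ring B is fully conjugated (every ring atom contributes a p orbital); 2 ring double bonds (4 π electrons) plus a heteroatom lone pair (2) give 6 π electrons. Since 6 = 4n+2 (n=1), ring B is aromatic (pyrazole).
Ring C has four sp³ carbons, so it is not fully conjugated — not aromatic (cyclohexene).
Ring D has only sp² ring atoms; a planar conformation would have a fully conjugated π system of 4 electrons. But 4 = 4(1), which is 4n not 4n+2, so ring D is not aromatic (cyclobutadiene) — cyclobutadiene is antiaromatic and distorts to a rectangle.
Ring E has a continuous p-orbital overlap around the ring; 2 ring double bonds (4 π electrons) plus the carbanion lone pair (2) give 6 π electrons. 6 = 4(1)+2, so ring E is aromatic (cyclopentadienyl anion).
Aromatic: A, B, E. Total: 3.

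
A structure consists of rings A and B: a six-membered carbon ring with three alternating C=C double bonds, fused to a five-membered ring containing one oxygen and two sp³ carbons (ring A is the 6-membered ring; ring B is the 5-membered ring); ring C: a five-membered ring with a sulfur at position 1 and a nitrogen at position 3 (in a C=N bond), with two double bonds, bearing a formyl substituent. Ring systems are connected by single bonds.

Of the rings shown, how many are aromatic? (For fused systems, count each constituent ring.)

Ring A is fully conjugated (every ring atom contributes a p orbital); 3 ring double bonds give 6 π electrons. Since 6 = 4n+2 (n=1), ring A is aromatic (benzene ring).
Ring B has two sp³ carbons, so it is not fully conjugated — not aromatic (oxolane ring).
Ring C is fully conjugated (every ring atom contributes a p orbital); 2 ring double bonds (4 π electrons) plus a heteroatom lone pair (2) give 6 π electrons. That satisfies 4n+2 with n=1, so ring C is aromatic (thiazole).
Aromatic: A, C. Total: 2.

2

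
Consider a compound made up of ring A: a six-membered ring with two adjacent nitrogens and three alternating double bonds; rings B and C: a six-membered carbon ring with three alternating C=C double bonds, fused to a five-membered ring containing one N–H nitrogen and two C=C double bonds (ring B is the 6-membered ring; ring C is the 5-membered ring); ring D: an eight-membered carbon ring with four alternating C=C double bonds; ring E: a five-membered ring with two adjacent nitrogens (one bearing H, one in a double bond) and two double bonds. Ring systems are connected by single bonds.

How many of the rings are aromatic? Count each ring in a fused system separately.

Ring A has a continuous p-orbital overlap around the ring; 3 ring double bonds give 6 π electrons. 6 = 4(1)+2, so ring A is aromatic (pyridazine).
Rings B and C form a fused bicyclic system (with one N–H) with 9 sp² atoms and 10 π electrons from ring double bonds plus a heteroatom lone pair. 10 = 4(2)+2, so the system is aromatic and both rings count as aromatic (indole).
Ring D has only sp² ring atoms; a planar conformation would have a fully conjugated π system of 8 electrons. But 8 = 4(2), which is 4n not 4n+2, so ring D is not aromatic (cyclooctatetraene) — cyclooctatetraene distorts into a non-planar tub to avoid antiaromaticity.
Ring E is fully conjugated (every ring atom contributes a p orbital); 2 ring double bonds (4 π electrons) plus a heteroatom lone pair (2) give 6 π electrons. That satisfies 4n+2 with n=1, so ring E is aromatic (pyrazole).
Aromatic: A, B, C, E. Total: 4.

4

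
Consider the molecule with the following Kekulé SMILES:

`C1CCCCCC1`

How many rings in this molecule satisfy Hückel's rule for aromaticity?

0

The SMILES encodes a seven-membered saturated carbon ring.
The 7-membered ring has only sp³ atoms, so it is not fully conjugated — not aromatic (cycloheptane).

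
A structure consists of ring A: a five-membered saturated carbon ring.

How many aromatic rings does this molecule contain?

0

Ring A has only sp³ atoms, so it is not fully conjugated — not aromatic (cyclopentane).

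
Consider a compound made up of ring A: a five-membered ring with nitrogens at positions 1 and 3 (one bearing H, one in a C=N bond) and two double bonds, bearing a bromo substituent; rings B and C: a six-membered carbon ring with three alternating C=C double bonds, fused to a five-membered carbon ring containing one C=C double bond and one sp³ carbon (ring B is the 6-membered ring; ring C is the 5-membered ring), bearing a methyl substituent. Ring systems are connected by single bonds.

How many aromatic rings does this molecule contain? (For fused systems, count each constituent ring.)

Ring A is fully conjugated (every ring atom contributes a p orbital); 2 ring double bonds (4 π electrons) plus a heteroatom lone pair (2) give 6 π electrons. Since 6 = 4n+2 (n=1), ring A is aromatic (imidazole).
Ring B has a continuous p-orbital overlap around the ring; 3 ring double bonds give 6 π electrons. That satisfies 4n+2 with n=1, so ring B is aromatic (benzene ring).
Ring C has one sp³ carbon, so it is not fully conjugated — not aromatic (cyclopentene ring).
Aromatic: A, B. Total: 2.

2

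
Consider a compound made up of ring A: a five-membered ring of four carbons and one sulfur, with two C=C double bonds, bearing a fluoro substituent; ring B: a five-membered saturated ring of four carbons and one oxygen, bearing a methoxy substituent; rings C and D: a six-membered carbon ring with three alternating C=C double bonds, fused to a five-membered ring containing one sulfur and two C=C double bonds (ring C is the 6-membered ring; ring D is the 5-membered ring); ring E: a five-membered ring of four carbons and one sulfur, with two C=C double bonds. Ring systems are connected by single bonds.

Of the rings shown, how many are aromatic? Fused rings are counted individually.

Ring A is planar and fully conjugated; 2 ring double bonds (4 π electrons) plus a heteroatom lone pair (2) give 6 π electrons. Since 6 = 4n+2 (n=1), ring A is aromatic (thiophene).
Ring B has only sp³ atoms, so it is not fully conjugated — not aromatic (tetrahydrofuran).
Rings C and D form a fused bicyclic system (with one sulfur) with 9 sp² atoms and 10 π electrons from ring double bonds plus a heteroatom lone pair. 10 = 4(2)+2, so the system is aromatic and both rings count as aromatic (benzothiophene).
Ring E is fully conjugated (every ring atom contributes a p orbital); 2 ring double bonds (4 π electrons) plus a heteroatom lone pair (2) give 6 π electrons. 6 = 4(1)+2, so ring E is aromatic (thiophene).
Aromatic: A, C, D, E. Total: 4.

4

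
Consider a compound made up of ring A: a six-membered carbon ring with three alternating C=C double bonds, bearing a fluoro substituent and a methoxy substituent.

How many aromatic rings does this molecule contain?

1

Ring A is planar and fully conjugated; 3 ring double bonds give 6 π electrons. Since 6 = 4n+2 (n=1), ring A is aromatic (benzene).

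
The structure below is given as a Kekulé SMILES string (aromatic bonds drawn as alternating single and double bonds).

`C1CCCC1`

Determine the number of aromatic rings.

The SMILES encodes a five-membered saturated carbon ring.
The 5-membered ring has only sp³ atoms, so it is not fully conjugated — not aromatic (cyclopentane).

0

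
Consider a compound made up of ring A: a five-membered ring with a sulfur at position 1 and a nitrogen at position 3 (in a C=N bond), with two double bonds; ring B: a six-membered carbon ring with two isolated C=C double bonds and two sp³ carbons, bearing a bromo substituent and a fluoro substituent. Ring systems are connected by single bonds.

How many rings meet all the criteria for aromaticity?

1

Ring A has a continuous p-orbital overlap around the ring; 2 ring double bonds (4 π electrons) plus a heteroatom lone pair (2) give 6 π electrons. 6 = 4(1)+2, so ring A is aromatic (thiazole).
Ring B has two sp³ carbons, so it is not fully conjugated — not aromatic (1,4-cyclohexadiene).
Aromatic: A. Total: 1.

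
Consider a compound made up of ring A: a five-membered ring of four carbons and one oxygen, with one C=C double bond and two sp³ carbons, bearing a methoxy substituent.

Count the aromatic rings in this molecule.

Ring A has two sp³ carbons, so it is not fully conjugated — not aromatic (2,3-dihydrofuran).

0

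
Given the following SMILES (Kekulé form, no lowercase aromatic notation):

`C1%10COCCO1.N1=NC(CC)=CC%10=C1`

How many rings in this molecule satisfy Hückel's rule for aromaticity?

The SMILES encodes a six-membered saturated ring with oxygens at positions 1 and 4; a six-membered ring with two adjacent nitrogens and three alternating double bonds.
The 6-membered ring with two oxygens (1,4) has only sp³ atoms, so it is not fully conjugated — not aromatic (1,4-dioxane).
The 6-membered ring with two nitrogens (1,2) has a continuous p-orbital overlap around the ring; 3 ring double bonds give 6 π electrons. That satisfies 4n+2 with n=1, so it is aromatic (pyridazine).
1 of the 2 rings is aromatic. Total: 1.

1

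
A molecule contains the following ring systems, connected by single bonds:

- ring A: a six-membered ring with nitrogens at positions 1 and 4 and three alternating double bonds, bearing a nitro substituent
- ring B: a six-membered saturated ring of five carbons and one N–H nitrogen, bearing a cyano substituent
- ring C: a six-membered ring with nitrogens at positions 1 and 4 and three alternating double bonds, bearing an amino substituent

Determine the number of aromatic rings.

2

Ring A has a continuous p-orbital overlap around the ring; 3 ring double bonds give 6 π electrons. Since 6 = 4n+2 (n=1), ring A is aromatic (pyrazine).
Ring B has only sp³ atoms, so it is not fully conjugated — not aromatic (piperidine).
Ring C is fully conjugated (every ring atom contributes a p orbital); 3 ring double bonds give 6 π electrons. 6 = 4(1)+2, so ring C is aromatic (pyrazine).
Aromatic: A, C. Total: 2.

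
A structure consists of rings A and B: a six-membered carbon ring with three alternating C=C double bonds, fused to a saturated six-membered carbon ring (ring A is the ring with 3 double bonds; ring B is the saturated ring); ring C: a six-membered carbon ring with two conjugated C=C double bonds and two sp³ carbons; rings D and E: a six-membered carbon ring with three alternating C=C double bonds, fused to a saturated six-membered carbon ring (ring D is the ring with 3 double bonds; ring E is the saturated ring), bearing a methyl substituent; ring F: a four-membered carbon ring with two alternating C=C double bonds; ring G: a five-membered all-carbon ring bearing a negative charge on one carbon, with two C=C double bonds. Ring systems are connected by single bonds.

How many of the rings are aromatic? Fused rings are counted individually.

3

Ring A is planar and fully conjugated; 3 ring double bonds give 6 π electrons. That satisfies 4n+2 with n=1, so ring A is aromatic (benzene ring).
Ring B has four sp³ carbons, so it is not fully conjugated — not aromatic (cyclohexane ring).
Ring C has two sp³ carbons, so it is not fully conjugated — not aromatic (1,3-cyclohexadiene).
Ring D is planar and fully conjugated; 3 ring double bonds give 6 π electrons. Since 6 = 4n+2 (n=1), ring D is aromatic (benzene ring).
Ring E has four sp³ carbons, so it is not fully conjugated — not aromatic (cyclohexane ring).
Ring F has only sp² ring atoms; a planar conformation would have a fully conjugated π system of 4 electrons. But 4 = 4(1), which is 4n not 4n+2, so ring F is not aromatic (cyclobutadiene) — cyclobutadiene is antiaromatic and distorts to a rectangle.
Ring G is planar and fully conjugated; 2 ring double bonds (4 π electrons) plus the carbanion lone pair (2) give 6 π electrons. 6 = 4(1)+2, so ring G is aromatic (cyclopentadienyl anion).
Aromatic: A, D, G. Total: 3.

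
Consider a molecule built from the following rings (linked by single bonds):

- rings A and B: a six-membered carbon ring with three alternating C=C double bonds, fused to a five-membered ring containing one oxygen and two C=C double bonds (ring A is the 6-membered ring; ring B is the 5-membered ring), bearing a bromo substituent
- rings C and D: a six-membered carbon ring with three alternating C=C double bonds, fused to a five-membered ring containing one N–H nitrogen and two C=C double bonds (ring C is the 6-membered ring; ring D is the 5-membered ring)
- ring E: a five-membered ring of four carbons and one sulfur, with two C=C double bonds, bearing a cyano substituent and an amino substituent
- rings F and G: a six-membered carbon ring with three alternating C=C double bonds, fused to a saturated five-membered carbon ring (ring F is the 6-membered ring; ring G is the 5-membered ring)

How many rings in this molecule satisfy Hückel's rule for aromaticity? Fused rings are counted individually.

6

Rings A and B form a fused bicyclic system (with one oxygen) with 9 sp² atoms and 10 π electrons from ring double bonds plus a heteroatom lone pair. 10 = 4(2)+2, so the system is aromatic and both rings count as aromatic (benzofuran).
Rings C and D form a fused bicyclic system (with one N–H) with 9 sp² atoms and 10 π electrons from ring double bonds plus a heteroatom lone pair. 10 = 4(2)+2, so the system is aromatic and both rings count as aromatic (indole).
Ring E has a continuous p-orbital overlap around the ring; 2 ring double bonds (4 π electrons) plus a heteroatom lone pair (2) give 6 π electrons. Since 6 = 4n+2 (n=1), ring E is aromatic (thiophene).
Ring F is fully conjugated (every ring atom contributes a p orbital); 3 ring double bonds give 6 π electrons. 6 = 4(1)+2, so ring F is aromatic (benzene ring).
Ring G has three sp³ carbons, so it is not fully conjugated — not aromatic (cyclopentane ring).
Aromatic: A, B, C, D, E, F. Total: 6.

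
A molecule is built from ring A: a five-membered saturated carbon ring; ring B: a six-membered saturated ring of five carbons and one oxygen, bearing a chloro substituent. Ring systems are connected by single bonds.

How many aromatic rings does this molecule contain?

Ring A has only sp³ atoms, so it is not fully conjugated — not aromatic (cyclopentane).
Ring B has only sp³ atoms, so it is not fully conjugated — not aromatic (tetrahydropyran).
No ring is aromatic. Total: 0.

0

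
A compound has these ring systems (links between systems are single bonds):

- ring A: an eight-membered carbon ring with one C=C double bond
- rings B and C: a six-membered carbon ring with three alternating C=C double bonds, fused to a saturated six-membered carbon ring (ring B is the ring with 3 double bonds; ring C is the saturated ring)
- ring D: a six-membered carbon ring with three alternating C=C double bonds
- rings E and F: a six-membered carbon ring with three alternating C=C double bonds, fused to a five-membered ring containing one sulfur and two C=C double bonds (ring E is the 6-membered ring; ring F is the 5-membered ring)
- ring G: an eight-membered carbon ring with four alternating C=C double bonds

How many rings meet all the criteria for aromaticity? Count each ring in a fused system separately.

Ring A has six sp³ carbons, so it is not fully conjugated — not aromatic (cyclooctene).
Ring B has a continuous p-orbital overlap around the ring; 3 ring double bonds give 6 π electrons. Since 6 = 4n+2 (n=1), ring B is aromatic (benzene ring).
Ring C has four sp³ carbons, so it is not fully conjugated — not aromatic (cyclohexane ring).
Ring D has a continuous p-orbital overlap around the ring; 3 ring double bonds give 6 π electrons. 6 = 4(1)+2, so ring D is aromatic (benzene).
Rings E and F form a fused bicyclic system (with one sulfur) with 9 sp² atoms and 10 π electrons from ring double bonds plus a heteroatom lone pair. 10 = 4(2)+2, so the system is aromatic and both rings count as aromatic (benzothiophene).
Ring G has only sp² ring atoms; a planar conformation would have a fully conjugated π system of 8 electrons. But 8 = 4(2), which is 4n not 4n+2, so ring G is not aromatic (cyclooctatetraene) — cyclooctatetraene distorts into a non-planar tub to avoid antiaromaticity.
Aromatic: B, D, E, F. Total: 4.

4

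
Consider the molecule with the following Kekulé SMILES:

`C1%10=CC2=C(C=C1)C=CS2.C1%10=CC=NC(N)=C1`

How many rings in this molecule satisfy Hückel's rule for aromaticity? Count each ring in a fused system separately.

3

The SMILES encodes a six-membered carbon ring with three alternating C=C double bonds, fused to a five-membered ring containing one sulfur and two C=C double bonds; a six-membered ring of five carbons and one nitrogen with three alternating double bonds.
The fused 6/5-membered bicyclic (with one sulfur) is a single π system with 9 sp² atoms and 10 π electrons from ring double bonds plus a heteroatom lone pair. 10 = 4(2)+2, so the system is aromatic and both rings count as aromatic (benzothiophene).
The 6-membered ring with one nitrogen is planar and fully conjugated; 3 ring double bonds give 6 π electrons. Since 6 = 4n+2 (n=1), it is aromatic (pyridine).
3 of the 3 rings are aromatic. Total: 3.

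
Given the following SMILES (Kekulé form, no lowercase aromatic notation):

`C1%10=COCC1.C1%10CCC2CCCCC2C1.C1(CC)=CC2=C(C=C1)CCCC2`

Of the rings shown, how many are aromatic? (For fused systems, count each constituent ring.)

The SMILES encodes a five-membered ring of four carbons and one oxygen, with one C=C double bond and two sp³ carbons; two fused six-membered saturated carbon rings; a six-membered carbon ring with three alternating C=C double bonds, fused to a saturated six-membered carbon ring.
The 5-membered ring with one oxygen has two sp³ carbons, so it is not fully conjugated — not aromatic (2,3-dihydrofuran).
The 6-membered ring has only sp³ atoms, so it is not fully conjugated — not aromatic (cyclohexane ring).
The second 6-membered ring has only sp³ atoms, so it is not fully conjugated — not aromatic (cyclohexane ring).
The third 6-membered ring has a continuous p-orbital overlap around the ring; 3 ring double bonds give 6 π electrons. That satisfies 4n+2 with n=1, so it is aromatic (benzene ring).
The fourth 6-membered ring has four sp³ carbons, so it is not fully conjugated — not aromatic (cyclohexane ring).
1 of the 5 rings is aromatic. Total: 1.

1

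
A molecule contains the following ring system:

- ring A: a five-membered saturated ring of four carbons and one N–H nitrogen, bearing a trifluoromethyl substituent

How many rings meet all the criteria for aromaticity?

Ring A has only sp³ atoms, so it is not fully conjugated — not aromatic (pyrrolidine).

0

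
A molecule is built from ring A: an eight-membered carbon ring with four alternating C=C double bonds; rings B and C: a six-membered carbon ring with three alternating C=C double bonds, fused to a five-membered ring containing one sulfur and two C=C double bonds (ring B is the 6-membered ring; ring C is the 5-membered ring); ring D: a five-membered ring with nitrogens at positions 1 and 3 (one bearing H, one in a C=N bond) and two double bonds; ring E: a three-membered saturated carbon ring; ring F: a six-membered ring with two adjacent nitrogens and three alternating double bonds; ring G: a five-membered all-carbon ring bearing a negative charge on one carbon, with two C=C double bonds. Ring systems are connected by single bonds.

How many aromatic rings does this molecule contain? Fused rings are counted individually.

Ring A has only sp² ring atoms; a planar conformation would have a fully conjugated π system of 8 electrons. But 8 = 4(2), which is 4n not 4n+2, so ring A is not aromatic (cyclooctatetraene) — cyclooctatetraene distorts into a non-planar tub to avoid antiaromaticity.
Rings B and C form a fused bicyclic system (with one sulfur) with 9 sp² atoms and 10 π electrons from ring double bonds plus a heteroatom lone pair. 10 = 4(2)+2, so the system is aromatic and both rings count as aromatic (benzothiophene).
Ring D is planar and fully conjugated; 2 ring double bonds (4 π electrons) plus a heteroatom lone pair (2) give 6 π electrons. 6 = 4(1)+2, so ring D is aromatic (imidazole).
Ring E has only sp³ atoms, so it is not fully conjugated — not aromatic (cyclopropane).
Ring F is fully conjugated (every ring atom contributes a p orbital); 3 ring double bonds give 6 π electrons. That satisfies 4n+2 with n=1, so ring F is aromatic (pyridazine).
Ring G is fully conjugated (every ring atom contributes a p orbital); 2 ring double bonds (4 π electrons) plus the carbanion lone pair (2) give 6 π electrons. That satisfies 4n+2 with n=1, so ring G is aromatic (cyclopentadienyl anion).
Aromatic: B, C, D, F, G. Total: 5.

5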